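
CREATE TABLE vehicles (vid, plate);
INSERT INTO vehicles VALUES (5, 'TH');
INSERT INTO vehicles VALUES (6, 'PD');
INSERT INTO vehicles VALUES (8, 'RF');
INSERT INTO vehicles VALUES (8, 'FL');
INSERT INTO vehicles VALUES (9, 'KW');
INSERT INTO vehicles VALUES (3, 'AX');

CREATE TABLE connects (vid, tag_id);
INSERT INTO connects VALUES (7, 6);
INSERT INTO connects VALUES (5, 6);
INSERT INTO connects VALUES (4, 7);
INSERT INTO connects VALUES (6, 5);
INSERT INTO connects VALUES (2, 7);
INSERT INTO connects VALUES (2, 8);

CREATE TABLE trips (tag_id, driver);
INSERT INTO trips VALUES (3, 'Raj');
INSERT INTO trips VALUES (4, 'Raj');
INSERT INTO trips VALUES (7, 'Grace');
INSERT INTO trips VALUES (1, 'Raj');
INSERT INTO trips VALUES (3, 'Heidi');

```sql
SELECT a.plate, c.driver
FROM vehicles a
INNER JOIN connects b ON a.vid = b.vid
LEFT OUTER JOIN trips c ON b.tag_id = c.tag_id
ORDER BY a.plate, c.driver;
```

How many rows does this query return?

2

Step 1 — a INNER JOIN b on vid → 2 row(s).
Then LEFT JOIN `trips c` on tag_id: each of those 2 rows is kept; rows whose b.tag_id has no match in c get NULL for c's columns.
Result: 2 row(s).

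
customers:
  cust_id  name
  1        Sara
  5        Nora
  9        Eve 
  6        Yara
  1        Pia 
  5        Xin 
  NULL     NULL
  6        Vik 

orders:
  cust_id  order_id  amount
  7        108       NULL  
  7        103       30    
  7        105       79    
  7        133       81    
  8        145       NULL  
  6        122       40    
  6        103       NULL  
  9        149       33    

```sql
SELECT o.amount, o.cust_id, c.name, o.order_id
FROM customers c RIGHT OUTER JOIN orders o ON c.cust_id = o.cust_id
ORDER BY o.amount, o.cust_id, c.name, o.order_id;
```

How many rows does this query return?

10

RIGHT JOIN keeps every row from `orders`; unmatched rows get NULL for `customers`'s columns.
Matching on c.cust_id = o.cust_id. A NULL in a compared column never satisfies the condition.
- c row (cust_id=1): no match.
- c row (cust_id=5): no match.
- c row (cust_id=9): matches 1 o row(s) → 1 output row(s).
- c row (cust_id=6): matches 2 o row(s) → 2 output row(s).
- c row (cust_id=1): no match.
- c row (cust_id=5): no match.
- c row (cust_id=NULL): no match.
- c row (cust_id=6): matches 2 o row(s) → 2 output row(s).
- 5 row(s) from o found no c partner → padded with NULL.
Total: 5 matched + 5 padded = 10 rows.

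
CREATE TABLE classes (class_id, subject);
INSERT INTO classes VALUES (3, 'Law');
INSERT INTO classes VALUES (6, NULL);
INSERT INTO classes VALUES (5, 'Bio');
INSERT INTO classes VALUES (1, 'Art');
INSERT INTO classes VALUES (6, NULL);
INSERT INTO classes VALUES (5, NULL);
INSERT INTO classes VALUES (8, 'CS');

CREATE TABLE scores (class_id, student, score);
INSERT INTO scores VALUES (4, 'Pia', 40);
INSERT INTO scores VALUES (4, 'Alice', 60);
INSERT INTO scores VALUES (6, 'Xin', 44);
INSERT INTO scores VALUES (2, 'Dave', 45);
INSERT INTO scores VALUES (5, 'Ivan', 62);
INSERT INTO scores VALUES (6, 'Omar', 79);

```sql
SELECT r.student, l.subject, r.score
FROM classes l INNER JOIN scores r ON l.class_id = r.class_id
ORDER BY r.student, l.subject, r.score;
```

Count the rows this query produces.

6

INNER JOIN keeps only pairs where the ON condition holds.
Matching on l.class_id = r.class_id.
Matched pairs: 6.
Total: 6 rows.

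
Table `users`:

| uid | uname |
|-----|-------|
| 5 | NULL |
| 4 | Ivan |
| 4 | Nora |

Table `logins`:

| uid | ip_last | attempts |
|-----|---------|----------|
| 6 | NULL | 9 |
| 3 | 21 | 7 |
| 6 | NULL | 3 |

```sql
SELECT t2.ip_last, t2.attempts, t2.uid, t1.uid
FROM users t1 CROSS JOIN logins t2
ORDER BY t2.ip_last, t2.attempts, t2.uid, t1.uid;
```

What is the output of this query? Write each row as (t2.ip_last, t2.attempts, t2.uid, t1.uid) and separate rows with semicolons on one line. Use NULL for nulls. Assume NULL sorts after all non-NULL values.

(21, 7, 3, 4); (21, 7, 3, 4); (21, 7, 3, 5); (NULL, 3, 6, 4); (NULL, 3, 6, 4); (NULL, 3, 6, 5); (NULL, 9, 6, 4); (NULL, 9, 6, 4); (NULL, 9, 6, 5)

CROSS JOIN pairs every row of `users` with every row of `logins`: 3 × 3 = 9 rows.
After projecting and ordering:
t2.ip_last | t2.attempts | t2.uid | t1.uid
21 | 7 | 3 | 4
21 | 7 | 3 | 4
21 | 7 | 3 | 5
NULL | 3 | 6 | 4
NULL | 3 | 6 | 4
NULL | 3 | 6 | 5
NULL | 9 | 6 | 4
NULL | 9 | 6 | 4
NULL | 9 | 6 | 5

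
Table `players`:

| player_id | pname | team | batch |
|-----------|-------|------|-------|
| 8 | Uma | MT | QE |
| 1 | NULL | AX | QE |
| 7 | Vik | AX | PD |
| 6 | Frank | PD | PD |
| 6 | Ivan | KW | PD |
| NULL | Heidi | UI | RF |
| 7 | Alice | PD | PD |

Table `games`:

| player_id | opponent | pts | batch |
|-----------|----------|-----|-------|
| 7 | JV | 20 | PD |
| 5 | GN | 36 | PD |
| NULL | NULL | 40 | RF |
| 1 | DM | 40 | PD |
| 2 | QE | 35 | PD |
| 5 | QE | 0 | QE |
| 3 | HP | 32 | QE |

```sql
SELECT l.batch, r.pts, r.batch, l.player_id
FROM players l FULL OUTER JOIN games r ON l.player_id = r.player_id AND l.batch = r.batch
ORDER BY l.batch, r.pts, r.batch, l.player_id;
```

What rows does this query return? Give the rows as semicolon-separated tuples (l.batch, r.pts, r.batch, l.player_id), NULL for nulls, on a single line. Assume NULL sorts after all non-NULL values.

(PD, 20, PD, 7); (PD, 20, PD, 7); (PD, NULL, NULL, 6); (PD, NULL, NULL, 6); (QE, NULL, NULL, 1); (QE, NULL, NULL, 8); (RF, NULL, NULL, NULL); (NULL, 0, QE, NULL); (NULL, 32, QE, NULL); (NULL, 35, PD, NULL); (NULL, 36, PD, NULL); (NULL, 40, PD, NULL); (NULL, 40, RF, NULL)

FULL OUTER JOIN keeps every row from both sides; unmatched rows get NULL for the other side's columns.
Matching on l.player_id = r.player_id AND l.batch = r.batch. A NULL in a compared column never satisfies the condition.
Matched pairs: 2; unmatched l rows kept: 5; unmatched r rows kept: 6.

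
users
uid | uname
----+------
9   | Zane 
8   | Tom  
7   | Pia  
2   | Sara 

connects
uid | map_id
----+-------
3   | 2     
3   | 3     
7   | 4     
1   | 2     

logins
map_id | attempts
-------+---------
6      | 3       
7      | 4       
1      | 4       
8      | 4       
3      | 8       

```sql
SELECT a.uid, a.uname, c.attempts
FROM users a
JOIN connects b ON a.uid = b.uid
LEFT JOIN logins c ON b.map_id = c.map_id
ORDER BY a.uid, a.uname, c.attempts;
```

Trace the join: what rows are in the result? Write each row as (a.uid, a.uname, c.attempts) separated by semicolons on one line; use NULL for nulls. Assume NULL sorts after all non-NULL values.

(7, Pia, NULL)

Evaluate left to right. First `users a INNER JOIN connects b` on uid: 1 row(s).
Then LEFT JOIN `logins c` on map_id: each of those 1 rows is kept; rows whose b.map_id has no match in c get NULL for c's columns.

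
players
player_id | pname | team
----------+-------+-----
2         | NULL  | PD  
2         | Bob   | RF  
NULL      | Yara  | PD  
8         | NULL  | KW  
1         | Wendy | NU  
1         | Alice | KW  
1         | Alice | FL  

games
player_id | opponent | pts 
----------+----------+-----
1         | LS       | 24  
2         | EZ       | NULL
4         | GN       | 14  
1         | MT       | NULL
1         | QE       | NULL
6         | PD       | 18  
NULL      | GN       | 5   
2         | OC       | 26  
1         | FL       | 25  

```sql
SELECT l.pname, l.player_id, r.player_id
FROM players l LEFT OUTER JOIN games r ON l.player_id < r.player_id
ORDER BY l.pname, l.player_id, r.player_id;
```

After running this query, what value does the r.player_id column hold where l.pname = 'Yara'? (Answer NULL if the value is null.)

NULL

LEFT JOIN keeps every row from `players`; unmatched rows get NULL for `games`'s columns.
Matching on l.player_id < r.player_id. A NULL in a compared column never satisfies the condition.
Matched pairs: 16; unmatched l rows kept: 2.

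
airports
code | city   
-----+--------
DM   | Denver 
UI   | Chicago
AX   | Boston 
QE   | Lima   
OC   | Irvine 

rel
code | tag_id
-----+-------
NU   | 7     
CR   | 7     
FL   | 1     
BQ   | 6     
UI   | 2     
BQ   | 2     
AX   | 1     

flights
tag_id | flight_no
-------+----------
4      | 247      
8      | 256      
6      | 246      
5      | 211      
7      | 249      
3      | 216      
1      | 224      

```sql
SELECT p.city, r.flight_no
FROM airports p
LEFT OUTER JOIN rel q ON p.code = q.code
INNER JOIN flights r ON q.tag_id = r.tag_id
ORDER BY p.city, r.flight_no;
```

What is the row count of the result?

1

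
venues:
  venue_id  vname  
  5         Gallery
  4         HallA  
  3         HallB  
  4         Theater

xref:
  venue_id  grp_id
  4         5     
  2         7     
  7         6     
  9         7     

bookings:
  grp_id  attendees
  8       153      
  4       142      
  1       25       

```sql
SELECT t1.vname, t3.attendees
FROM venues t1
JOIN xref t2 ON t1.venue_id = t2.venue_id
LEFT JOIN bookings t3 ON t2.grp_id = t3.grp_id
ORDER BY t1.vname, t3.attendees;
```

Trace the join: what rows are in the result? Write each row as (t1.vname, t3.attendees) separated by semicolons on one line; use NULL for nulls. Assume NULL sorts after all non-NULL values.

Evaluate left to right. First `venues t1 INNER JOIN xref t2` on venue_id: 2 row(s).
Then LEFT JOIN `bookings t3` on grp_id: each of those 2 rows is kept; rows whose t2.grp_id has no match in t3 get NULL for t3's columns.

(HallA, NULL); (Theater, NULL)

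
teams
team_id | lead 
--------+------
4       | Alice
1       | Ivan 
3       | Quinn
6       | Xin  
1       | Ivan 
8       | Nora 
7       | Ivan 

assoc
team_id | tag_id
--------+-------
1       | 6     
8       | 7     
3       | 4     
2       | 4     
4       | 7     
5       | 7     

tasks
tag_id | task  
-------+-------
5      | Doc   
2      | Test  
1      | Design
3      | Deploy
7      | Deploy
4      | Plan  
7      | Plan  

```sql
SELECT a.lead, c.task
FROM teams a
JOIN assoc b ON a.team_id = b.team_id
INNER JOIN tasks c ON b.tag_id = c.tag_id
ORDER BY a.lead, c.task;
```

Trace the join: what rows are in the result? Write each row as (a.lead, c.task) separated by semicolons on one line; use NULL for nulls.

(Alice, Deploy); (Alice, Plan); (Nora, Deploy); (Nora, Plan); (Quinn, Plan)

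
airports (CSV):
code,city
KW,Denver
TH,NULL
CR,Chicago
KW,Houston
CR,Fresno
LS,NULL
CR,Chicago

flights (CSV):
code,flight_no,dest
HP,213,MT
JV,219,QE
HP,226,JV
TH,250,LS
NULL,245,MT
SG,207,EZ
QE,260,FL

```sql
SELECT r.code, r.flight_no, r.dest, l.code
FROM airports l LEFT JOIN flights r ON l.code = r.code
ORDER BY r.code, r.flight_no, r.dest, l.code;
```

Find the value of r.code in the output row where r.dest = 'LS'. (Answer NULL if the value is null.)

LEFT JOIN keeps every row from `airports`; unmatched rows get NULL for `flights`'s columns.
Matching on l.code = r.code. A NULL in a compared column never satisfies the condition.
- l[0] code=KW → no match; kept with NULLs on the r side.
- l[1] code=TH → 1 match(es) in r → 1 row(s).
- l[2] code=CR → no match; kept with NULLs on the r side.
- l[3] code=KW → no match; kept with NULLs on the r side.
- l[4] code=CR → no match; kept with NULLs on the r side.
- l[5] code=LS → no match; kept with NULLs on the r side.
- l[6] code=CR → no match; kept with NULLs on the r side.

TH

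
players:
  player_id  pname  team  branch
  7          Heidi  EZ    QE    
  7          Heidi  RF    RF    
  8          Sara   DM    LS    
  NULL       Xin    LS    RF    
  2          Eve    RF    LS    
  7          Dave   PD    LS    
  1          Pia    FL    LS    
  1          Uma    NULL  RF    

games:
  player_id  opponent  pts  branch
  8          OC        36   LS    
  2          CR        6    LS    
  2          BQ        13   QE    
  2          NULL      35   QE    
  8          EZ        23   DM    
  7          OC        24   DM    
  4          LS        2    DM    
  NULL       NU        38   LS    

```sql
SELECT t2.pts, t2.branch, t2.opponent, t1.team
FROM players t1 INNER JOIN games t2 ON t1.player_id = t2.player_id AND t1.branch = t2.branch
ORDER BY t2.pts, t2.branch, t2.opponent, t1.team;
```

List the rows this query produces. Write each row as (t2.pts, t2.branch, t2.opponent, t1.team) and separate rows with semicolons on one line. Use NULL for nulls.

(6, LS, CR, RF); (36, LS, OC, DM)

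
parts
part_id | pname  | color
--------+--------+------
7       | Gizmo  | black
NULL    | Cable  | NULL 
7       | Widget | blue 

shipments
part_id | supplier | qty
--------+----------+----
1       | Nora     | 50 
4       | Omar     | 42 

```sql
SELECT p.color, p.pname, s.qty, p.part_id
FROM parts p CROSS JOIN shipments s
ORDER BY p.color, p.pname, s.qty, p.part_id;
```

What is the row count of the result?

CROSS JOIN pairs every row of `parts` with every row of `shipments`: 3 × 2 = 6 rows.

6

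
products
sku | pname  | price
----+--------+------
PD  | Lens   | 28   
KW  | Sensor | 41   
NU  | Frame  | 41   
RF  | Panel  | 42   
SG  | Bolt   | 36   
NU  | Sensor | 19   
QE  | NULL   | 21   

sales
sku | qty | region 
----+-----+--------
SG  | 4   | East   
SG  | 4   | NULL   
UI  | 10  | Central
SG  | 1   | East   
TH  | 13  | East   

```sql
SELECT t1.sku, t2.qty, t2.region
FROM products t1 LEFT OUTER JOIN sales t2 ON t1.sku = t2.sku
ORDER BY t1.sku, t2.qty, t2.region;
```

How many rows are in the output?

9

LEFT JOIN keeps every row from `products`; unmatched rows get NULL for `sales`'s columns.
Matching on t1.sku = t2.sku.
- t1 (sku=PD) has no partner → padded with NULL.
- t1 (sku=KW) has no partner → padded with NULL.
- t1 (sku=NU) has no partner → padded with NULL.
- t1 (sku=RF) has no partner → padded with NULL.
- t1 (sku=SG) pairs with 3 row(s) of t2.
- t1 (sku=NU) has no partner → padded with NULL.
- t1 (sku=QE) has no partner → padded with NULL.
Total: 3 matched + 6 padded = 9 rows.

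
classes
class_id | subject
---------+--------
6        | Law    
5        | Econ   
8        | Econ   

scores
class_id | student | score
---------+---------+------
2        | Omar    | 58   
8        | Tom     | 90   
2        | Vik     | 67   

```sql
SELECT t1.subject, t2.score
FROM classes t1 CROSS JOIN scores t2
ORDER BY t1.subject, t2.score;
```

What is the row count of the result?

CROSS JOIN pairs every row of `classes` with every row of `scores`: 3 × 3 = 9 rows.

9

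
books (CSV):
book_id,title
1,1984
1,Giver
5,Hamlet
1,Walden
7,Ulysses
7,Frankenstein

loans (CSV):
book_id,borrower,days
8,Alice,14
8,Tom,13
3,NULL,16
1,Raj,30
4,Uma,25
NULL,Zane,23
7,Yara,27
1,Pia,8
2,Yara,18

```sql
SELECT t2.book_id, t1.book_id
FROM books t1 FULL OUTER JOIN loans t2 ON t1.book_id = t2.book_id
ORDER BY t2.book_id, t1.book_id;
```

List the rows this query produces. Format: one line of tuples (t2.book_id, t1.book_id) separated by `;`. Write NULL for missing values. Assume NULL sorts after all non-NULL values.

(1, 1); (1, 1); (1, 1); (1, 1); (1, 1); (1, 1); (2, NULL); (3, NULL); (4, NULL); (7, 7); (7, 7); (8, NULL); (8, NULL); (NULL, 5); (NULL, NULL)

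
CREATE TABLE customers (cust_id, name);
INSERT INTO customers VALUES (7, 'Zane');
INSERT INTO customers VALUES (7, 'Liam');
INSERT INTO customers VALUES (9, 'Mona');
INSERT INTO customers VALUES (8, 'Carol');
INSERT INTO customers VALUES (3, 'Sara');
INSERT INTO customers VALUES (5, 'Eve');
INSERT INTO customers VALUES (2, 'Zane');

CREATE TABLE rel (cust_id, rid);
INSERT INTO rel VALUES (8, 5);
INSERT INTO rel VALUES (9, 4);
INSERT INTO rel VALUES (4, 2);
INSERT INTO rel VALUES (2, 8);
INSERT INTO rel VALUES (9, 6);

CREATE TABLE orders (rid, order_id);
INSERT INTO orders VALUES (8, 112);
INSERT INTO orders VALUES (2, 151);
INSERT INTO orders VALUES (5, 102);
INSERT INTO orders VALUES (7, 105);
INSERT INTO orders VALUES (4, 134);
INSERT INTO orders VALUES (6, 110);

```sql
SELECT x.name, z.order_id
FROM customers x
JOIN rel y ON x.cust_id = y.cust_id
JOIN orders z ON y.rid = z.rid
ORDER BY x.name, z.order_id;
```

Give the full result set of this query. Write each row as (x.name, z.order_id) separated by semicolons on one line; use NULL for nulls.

Step 1 — x INNER JOIN y on cust_id → 4 row(s).
Then INNER JOIN `orders z` on rid: keep only rows whose y.rid appears in z.

(Carol, 102); (Mona, 110); (Mona, 134); (Zane, 112)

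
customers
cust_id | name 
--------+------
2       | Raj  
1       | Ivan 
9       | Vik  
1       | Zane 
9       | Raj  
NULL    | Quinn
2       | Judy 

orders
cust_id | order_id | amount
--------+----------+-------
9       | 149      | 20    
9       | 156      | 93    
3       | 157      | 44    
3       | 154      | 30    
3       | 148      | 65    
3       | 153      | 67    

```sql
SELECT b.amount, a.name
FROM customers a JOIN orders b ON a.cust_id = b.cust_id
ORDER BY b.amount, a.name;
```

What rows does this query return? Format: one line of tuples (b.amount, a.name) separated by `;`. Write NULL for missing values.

(20, Raj); (20, Vik); (93, Raj); (93, Vik)

INNER JOIN keeps only pairs where the ON condition holds.
Matching on a.cust_id = b.cust_id. A NULL in a compared column never satisfies the condition.
- a (cust_id=2) has no partner → excluded.
- a (cust_id=1) has no partner → excluded.
- a (cust_id=9) pairs with 2 row(s) of b.
- a (cust_id=1) has no partner → excluded.
- a (cust_id=9) pairs with 2 row(s) of b.
- a (cust_id=NULL) has no partner → excluded.
- a (cust_id=2) has no partner → excluded.
After projecting and ordering:
b.amount | a.name
20 | Raj
20 | Vik
93 | Raj
93 | Vik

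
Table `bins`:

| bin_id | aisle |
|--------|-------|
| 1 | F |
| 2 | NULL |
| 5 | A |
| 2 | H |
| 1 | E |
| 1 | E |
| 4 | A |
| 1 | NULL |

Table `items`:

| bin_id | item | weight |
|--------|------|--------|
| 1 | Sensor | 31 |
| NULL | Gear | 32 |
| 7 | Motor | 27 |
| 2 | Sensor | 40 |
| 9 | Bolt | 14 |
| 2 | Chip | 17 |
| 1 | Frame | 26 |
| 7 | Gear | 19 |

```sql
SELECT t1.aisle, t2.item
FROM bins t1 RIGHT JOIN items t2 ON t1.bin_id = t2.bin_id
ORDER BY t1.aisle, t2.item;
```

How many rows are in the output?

16

RIGHT JOIN keeps every row from `items`; unmatched rows get NULL for `bins`'s columns.
Matching on t1.bin_id = t2.bin_id. A NULL in a compared column never satisfies the condition.
- t1[0] bin_id=1 → 2 match(es) in t2 → 2 row(s).
- t1[1] bin_id=2 → 2 match(es) in t2 → 2 row(s).
- t1[2] bin_id=5 → no match.
- t1[3] bin_id=2 → 2 match(es) in t2 → 2 row(s).
- t1[4] bin_id=1 → 2 match(es) in t2 → 2 row(s).
- t1[5] bin_id=1 → 2 match(es) in t2 → 2 row(s).
- t1[6] bin_id=4 → no match.
- t1[7] bin_id=1 → 2 match(es) in t2 → 2 row(s).
- 4 row(s) from t2 found no t1 partner → padded with NULL.
Total: 12 matched + 4 padded = 16 rows.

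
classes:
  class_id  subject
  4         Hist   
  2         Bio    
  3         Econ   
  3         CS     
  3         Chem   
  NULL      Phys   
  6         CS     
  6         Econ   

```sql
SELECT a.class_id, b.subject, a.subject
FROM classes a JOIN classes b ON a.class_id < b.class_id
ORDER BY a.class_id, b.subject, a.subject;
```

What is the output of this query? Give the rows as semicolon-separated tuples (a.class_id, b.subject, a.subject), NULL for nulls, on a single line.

INNER JOIN keeps only pairs where the ON condition holds.
Matching on a.class_id < b.class_id. A NULL in a compared column never satisfies the condition.
- a[0] class_id=4 → 2 match(es) in b → 2 row(s).
- a[1] class_id=2 → 6 match(es) in b → 6 row(s).
- a[2] class_id=3 → 3 match(es) in b → 3 row(s).
- a[3] class_id=3 → 3 match(es) in b → 3 row(s).
- a[4] class_id=3 → 3 match(es) in b → 3 row(s).
- a[5] class_id=NULL → no match; dropped.
- a[6] class_id=6 → no match; dropped.
- a[7] class_id=6 → no match; dropped.

(2, CS, Bio); (2, CS, Bio); (2, Chem, Bio); (2, Econ, Bio); (2, Econ, Bio); (2, Hist, Bio); (3, CS, CS); (3, CS, Chem); (3, CS, Econ); (3, Econ, CS); (3, Econ, Chem); (3, Econ, Econ); (3, Hist, CS); (3, Hist, Chem); (3, Hist, Econ); (4, CS, Hist); (4, Econ, Hist)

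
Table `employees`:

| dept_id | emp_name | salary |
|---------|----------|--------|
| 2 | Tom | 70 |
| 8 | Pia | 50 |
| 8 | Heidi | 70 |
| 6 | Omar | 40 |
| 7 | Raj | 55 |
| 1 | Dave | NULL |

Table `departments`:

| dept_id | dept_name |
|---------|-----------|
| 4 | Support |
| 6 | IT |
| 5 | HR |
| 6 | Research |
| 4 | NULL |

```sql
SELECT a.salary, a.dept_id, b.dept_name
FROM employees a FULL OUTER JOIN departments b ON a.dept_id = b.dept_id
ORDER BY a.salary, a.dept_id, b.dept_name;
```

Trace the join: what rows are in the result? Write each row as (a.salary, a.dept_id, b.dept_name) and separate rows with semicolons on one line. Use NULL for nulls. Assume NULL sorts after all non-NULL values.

(40, 6, IT); (40, 6, Research); (50, 8, NULL); (55, 7, NULL); (70, 2, NULL); (70, 8, NULL); (NULL, 1, NULL); (NULL, NULL, HR); (NULL, NULL, Support); (NULL, NULL, NULL)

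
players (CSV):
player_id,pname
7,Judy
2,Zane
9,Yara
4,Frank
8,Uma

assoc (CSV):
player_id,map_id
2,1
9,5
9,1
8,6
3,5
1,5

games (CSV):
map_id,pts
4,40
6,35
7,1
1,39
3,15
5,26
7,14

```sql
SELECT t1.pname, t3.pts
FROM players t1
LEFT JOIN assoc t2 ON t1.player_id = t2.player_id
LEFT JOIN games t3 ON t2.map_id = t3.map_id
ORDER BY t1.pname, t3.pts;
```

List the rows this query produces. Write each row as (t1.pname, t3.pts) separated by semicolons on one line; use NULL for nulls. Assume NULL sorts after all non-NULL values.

(Frank, NULL); (Judy, NULL); (Uma, 35); (Yara, 26); (Yara, 39); (Zane, 39)

Evaluate left to right. First `players t1 LEFT JOIN assoc t2` on player_id: 6 row(s).
Then LEFT JOIN `games t3` on map_id: each of those 6 rows is kept; rows whose t2.map_id has no match in t3 get NULL for t3's columns.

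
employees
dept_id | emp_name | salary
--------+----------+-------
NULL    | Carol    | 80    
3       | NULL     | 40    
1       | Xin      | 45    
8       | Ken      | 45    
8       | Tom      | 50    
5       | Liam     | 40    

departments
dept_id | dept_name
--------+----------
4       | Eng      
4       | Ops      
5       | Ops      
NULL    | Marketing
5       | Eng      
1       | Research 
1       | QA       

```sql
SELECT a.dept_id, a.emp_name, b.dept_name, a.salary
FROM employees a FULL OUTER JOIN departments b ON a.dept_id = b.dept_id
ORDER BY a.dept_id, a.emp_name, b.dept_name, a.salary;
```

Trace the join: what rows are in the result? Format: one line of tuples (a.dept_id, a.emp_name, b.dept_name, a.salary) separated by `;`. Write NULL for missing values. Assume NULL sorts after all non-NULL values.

(1, Xin, QA, 45); (1, Xin, Research, 45); (3, NULL, NULL, 40); (5, Liam, Eng, 40); (5, Liam, Ops, 40); (8, Ken, NULL, 45); (8, Tom, NULL, 50); (NULL, Carol, NULL, 80); (NULL, NULL, Eng, NULL); (NULL, NULL, Marketing, NULL); (NULL, NULL, Ops, NULL)

FULL OUTER JOIN keeps every row from both sides; unmatched rows get NULL for the other side's columns.
Matching on a.dept_id = b.dept_id. A NULL in a compared column never satisfies the condition.
- a[0] dept_id=NULL → no match; kept with NULLs on the b side.
- a[1] dept_id=3 → no match; kept with NULLs on the b side.
- a[2] dept_id=1 → 2 match(es) in b → 2 row(s).
- a[3] dept_id=8 → no match; kept with NULLs on the b side.
- a[4] dept_id=8 → no match; kept with NULLs on the b side.
- a[5] dept_id=5 → 2 match(es) in b → 2 row(s).
- plus 3 unmatched b row(s), each kept with NULL a columns.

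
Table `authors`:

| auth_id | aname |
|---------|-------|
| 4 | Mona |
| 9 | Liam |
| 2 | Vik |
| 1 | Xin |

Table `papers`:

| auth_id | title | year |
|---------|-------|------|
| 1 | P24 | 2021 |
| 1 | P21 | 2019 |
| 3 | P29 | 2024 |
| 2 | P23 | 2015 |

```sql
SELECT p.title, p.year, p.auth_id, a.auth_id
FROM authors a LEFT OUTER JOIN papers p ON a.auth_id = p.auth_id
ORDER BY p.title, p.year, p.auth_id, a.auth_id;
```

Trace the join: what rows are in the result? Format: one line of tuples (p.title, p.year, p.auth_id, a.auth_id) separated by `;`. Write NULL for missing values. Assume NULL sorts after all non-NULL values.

(P21, 2019, 1, 1); (P23, 2015, 2, 2); (P24, 2021, 1, 1); (NULL, NULL, NULL, 4); (NULL, NULL, NULL, 9)

LEFT JOIN keeps every row from `authors`; unmatched rows get NULL for `papers`'s columns.
Matching on a.auth_id = p.auth_id.
- auth_id=4: no p row matches, row kept with p columns NULL.
- auth_id=9: no p row matches, row kept with p columns NULL.
- auth_id=2: 1 matching p row(s), so 1 row(s) emitted.
- auth_id=1: 2 matching p row(s), so 2 row(s) emitted.
After projecting and ordering:
p.title | p.year | p.auth_id | a.auth_id
P21 | 2019 | 1 | 1
P23 | 2015 | 2 | 2
P24 | 2021 | 1 | 1
NULL | NULL | NULL | 4
NULL | NULL | NULL | 9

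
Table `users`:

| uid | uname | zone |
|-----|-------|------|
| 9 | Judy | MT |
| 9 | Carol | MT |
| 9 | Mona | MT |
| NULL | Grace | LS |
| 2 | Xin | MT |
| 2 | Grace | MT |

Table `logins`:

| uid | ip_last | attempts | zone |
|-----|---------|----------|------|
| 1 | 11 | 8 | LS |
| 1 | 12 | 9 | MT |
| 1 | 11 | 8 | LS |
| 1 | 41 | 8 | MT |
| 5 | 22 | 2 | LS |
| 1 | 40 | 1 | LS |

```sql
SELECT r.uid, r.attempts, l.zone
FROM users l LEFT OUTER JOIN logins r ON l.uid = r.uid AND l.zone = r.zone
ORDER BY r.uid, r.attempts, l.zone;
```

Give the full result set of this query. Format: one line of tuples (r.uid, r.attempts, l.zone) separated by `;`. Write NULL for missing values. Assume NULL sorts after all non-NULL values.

(NULL, NULL, LS); (NULL, NULL, MT); (NULL, NULL, MT); (NULL, NULL, MT); (NULL, NULL, MT); (NULL, NULL, MT)

LEFT JOIN keeps every row from `users`; unmatched rows get NULL for `logins`'s columns.
Matching on l.uid = r.uid AND l.zone = r.zone. A NULL in a compared column never satisfies the condition.
- l[0] uid=9, zone=MT → no match; kept with NULLs on the r side.
- l[1] uid=9, zone=MT → no match; kept with NULLs on the r side.
- l[2] uid=9, zone=MT → no match; kept with NULLs on the r side.
- l[3] uid=NULL, zone=LS → no match; kept with NULLs on the r side.
- l[4] uid=2, zone=MT → no match; kept with NULLs on the r side.
- l[5] uid=2, zone=MT → no match; kept with NULLs on the r side.
After projecting and ordering:
r.uid | r.attempts | l.zone
NULL | NULL | LS
NULL | NULL | MT
NULL | NULL | MT
NULL | NULL | MT
NULL | NULL | MT
NULL | NULL | MT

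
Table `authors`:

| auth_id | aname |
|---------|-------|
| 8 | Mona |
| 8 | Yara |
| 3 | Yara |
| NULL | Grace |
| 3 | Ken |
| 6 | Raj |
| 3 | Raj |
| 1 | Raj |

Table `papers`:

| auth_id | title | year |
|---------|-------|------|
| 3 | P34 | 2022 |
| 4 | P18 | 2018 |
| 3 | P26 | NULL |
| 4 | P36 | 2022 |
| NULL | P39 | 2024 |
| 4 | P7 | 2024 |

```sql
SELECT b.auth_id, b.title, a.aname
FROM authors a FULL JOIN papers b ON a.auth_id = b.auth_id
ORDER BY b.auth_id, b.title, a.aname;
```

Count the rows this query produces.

FULL OUTER JOIN keeps every row from both sides; unmatched rows get NULL for the other side's columns.
Matching on a.auth_id = b.auth_id. A NULL in a compared column never satisfies the condition.
- a[0] auth_id=8 → no match; kept with NULLs on the b side.
- a[1] auth_id=8 → no match; kept with NULLs on the b side.
- a[2] auth_id=3 → 2 match(es) in b → 2 row(s).
- a[3] auth_id=NULL → no match; kept with NULLs on the b side.
- a[4] auth_id=3 → 2 match(es) in b → 2 row(s).
- a[5] auth_id=6 → no match; kept with NULLs on the b side.
- a[6] auth_id=3 → 2 match(es) in b → 2 row(s).
- a[7] auth_id=1 → no match; kept with NULLs on the b side.
- plus 4 unmatched b row(s), each kept with NULL a columns.
Total: 6 matched + 9 padded = 15 rows.

15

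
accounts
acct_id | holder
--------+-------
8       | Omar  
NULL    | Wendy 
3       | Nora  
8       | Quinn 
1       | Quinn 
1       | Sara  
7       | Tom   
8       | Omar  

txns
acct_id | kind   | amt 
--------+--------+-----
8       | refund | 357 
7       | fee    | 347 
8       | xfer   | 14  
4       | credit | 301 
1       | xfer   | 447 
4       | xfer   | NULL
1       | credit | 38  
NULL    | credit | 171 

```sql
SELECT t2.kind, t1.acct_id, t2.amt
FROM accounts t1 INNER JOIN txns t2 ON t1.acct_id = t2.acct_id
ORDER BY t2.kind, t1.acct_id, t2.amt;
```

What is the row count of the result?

INNER JOIN keeps only pairs where the ON condition holds.
Matching on t1.acct_id = t2.acct_id. A NULL in a compared column never satisfies the condition.
- acct_id=8: 2 matching t2 row(s), so 2 row(s) emitted.
- acct_id=NULL: no matching t2 row, dropped.
- acct_id=3: no matching t2 row, dropped.
- acct_id=8: 2 matching t2 row(s), so 2 row(s) emitted.
- acct_id=1: 2 matching t2 row(s), so 2 row(s) emitted.
- acct_id=1: 2 matching t2 row(s), so 2 row(s) emitted.
- acct_id=7: 1 matching t2 row(s), so 1 row(s) emitted.
- acct_id=8: 2 matching t2 row(s), so 2 row(s) emitted.
Total: 11 rows.

11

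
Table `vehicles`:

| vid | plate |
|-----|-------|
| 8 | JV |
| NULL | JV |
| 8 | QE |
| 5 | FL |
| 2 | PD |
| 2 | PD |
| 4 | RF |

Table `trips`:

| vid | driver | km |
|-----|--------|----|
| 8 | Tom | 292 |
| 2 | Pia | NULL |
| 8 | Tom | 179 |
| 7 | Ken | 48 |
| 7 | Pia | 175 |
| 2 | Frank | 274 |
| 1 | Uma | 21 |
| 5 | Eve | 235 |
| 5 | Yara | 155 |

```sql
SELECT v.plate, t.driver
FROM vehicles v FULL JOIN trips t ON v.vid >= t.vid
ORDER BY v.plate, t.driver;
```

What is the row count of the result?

33

FULL OUTER JOIN keeps every row from both sides; unmatched rows get NULL for the other side's columns.
Matching on v.vid >= t.vid. A NULL in a compared column never satisfies the condition.
- vid=8: 9 matching t row(s), so 9 row(s) emitted.
- vid=NULL: no t row matches, row kept with t columns NULL.
- vid=8: 9 matching t row(s), so 9 row(s) emitted.
- vid=5: 5 matching t row(s), so 5 row(s) emitted.
- vid=2: 3 matching t row(s), so 3 row(s) emitted.
- vid=2: 3 matching t row(s), so 3 row(s) emitted.
- vid=4: 3 matching t row(s), so 3 row(s) emitted.
Total: 32 matched + 1 padded = 33 rows.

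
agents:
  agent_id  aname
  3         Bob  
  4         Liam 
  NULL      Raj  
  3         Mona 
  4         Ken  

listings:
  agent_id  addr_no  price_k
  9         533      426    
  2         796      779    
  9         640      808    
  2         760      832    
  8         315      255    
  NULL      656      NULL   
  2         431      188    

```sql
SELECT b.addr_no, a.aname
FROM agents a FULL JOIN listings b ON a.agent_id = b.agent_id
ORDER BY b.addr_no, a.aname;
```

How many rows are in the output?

FULL OUTER JOIN keeps every row from both sides; unmatched rows get NULL for the other side's columns.
Matching on a.agent_id = b.agent_id. A NULL in a compared column never satisfies the condition.
- a row (agent_id=3): no match → kept, b columns NULL.
- a row (agent_id=4): no match → kept, b columns NULL.
- a row (agent_id=NULL): no match → kept, b columns NULL.
- a row (agent_id=3): no match → kept, b columns NULL.
- a row (agent_id=4): no match → kept, b columns NULL.
- plus 7 unmatched b row(s), each kept with NULL a columns.
Total: 0 matched + 12 padded = 12 rows.

12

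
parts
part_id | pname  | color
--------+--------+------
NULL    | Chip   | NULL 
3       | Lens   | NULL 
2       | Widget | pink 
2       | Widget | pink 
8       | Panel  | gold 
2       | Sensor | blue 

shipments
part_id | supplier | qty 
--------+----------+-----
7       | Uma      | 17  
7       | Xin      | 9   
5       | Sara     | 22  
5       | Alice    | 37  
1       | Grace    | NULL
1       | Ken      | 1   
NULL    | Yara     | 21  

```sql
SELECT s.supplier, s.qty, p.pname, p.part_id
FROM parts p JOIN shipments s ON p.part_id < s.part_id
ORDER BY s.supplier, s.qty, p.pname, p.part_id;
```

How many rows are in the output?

INNER JOIN keeps only pairs where the ON condition holds.
Matching on p.part_id < s.part_id. A NULL in a compared column never satisfies the condition.
Matched pairs: 16.
Total: 16 rows.

16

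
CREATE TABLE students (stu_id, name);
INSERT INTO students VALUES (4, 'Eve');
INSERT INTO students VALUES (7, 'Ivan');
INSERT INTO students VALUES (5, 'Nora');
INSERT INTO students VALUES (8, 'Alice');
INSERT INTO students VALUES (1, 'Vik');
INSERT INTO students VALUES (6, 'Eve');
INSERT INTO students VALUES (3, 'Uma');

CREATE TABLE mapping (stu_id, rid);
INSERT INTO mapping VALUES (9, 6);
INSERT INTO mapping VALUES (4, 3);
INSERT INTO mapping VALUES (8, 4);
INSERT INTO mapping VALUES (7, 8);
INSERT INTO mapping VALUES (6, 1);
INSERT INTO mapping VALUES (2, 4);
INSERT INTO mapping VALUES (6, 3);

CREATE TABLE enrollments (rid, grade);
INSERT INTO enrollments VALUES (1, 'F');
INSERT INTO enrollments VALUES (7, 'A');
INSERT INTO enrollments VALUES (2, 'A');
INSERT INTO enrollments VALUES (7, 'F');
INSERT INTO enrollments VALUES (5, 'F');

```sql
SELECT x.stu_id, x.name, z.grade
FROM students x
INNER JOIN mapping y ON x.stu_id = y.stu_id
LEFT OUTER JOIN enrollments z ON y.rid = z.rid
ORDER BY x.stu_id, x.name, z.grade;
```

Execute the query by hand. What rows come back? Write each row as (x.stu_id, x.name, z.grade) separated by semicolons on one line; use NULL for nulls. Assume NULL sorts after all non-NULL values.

Step 1 — x INNER JOIN y on stu_id → 5 row(s).
Then LEFT JOIN `enrollments z` on rid: each of those 5 rows is kept; rows whose y.rid has no match in z get NULL for z's columns.

(4, Eve, NULL); (6, Eve, F); (6, Eve, NULL); (7, Ivan, NULL); (8, Alice, NULL)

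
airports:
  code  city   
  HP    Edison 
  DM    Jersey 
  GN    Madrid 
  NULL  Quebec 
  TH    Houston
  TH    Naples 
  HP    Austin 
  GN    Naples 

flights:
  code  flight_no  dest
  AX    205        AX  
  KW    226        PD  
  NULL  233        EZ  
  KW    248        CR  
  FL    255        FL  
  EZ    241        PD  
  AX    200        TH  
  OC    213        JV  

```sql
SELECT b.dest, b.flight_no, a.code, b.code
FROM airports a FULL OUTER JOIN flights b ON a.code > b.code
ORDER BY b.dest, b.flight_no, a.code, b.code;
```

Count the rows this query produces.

FULL OUTER JOIN keeps every row from both sides; unmatched rows get NULL for the other side's columns.
Matching on a.code > b.code. A NULL in a compared column never satisfies the condition.
Matched pairs: 32; unmatched a rows kept: 1; unmatched b rows kept: 1.
Total: 32 matched + 2 padded = 34 rows.

34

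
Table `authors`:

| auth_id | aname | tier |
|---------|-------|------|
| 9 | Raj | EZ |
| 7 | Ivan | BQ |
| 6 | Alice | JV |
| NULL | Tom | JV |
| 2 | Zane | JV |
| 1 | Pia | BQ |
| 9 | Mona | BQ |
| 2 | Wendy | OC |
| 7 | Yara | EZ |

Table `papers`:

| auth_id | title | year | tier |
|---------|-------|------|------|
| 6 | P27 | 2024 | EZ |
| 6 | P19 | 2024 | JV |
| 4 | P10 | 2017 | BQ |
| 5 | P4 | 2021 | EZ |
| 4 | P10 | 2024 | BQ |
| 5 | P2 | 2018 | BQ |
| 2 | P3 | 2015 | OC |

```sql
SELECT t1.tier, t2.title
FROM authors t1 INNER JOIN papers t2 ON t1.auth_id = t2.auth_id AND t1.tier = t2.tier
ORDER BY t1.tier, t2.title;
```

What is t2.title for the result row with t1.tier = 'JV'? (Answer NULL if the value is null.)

P19

INNER JOIN keeps only pairs where the ON condition holds.
Matching on t1.auth_id = t2.auth_id AND t1.tier = t2.tier. A NULL in a compared column never satisfies the condition.
- t1 row (auth_id=9, tier=EZ): no match → dropped.
- t1 row (auth_id=7, tier=BQ): no match → dropped.
- t1 row (auth_id=6, tier=JV): matches 1 t2 row(s) → 1 output row(s).
- t1 row (auth_id=NULL, tier=JV): no match → dropped.
- t1 row (auth_id=2, tier=JV): no match → dropped.
- t1 row (auth_id=1, tier=BQ): no match → dropped.
- t1 row (auth_id=9, tier=BQ): no match → dropped.
- t1 row (auth_id=2, tier=OC): matches 1 t2 row(s) → 1 output row(s).
- t1 row (auth_id=7, tier=EZ): no match → dropped.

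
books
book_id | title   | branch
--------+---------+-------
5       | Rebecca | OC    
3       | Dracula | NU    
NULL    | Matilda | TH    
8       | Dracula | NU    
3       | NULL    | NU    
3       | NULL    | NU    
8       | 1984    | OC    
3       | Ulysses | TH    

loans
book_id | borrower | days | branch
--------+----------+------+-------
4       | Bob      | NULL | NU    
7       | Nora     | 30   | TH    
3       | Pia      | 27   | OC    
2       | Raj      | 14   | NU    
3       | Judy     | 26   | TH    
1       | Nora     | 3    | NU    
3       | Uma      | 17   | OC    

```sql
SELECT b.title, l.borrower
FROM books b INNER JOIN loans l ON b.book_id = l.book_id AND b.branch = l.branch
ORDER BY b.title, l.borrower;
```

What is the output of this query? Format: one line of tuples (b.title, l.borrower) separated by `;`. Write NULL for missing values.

INNER JOIN keeps only pairs where the ON condition holds.
Matching on b.book_id = l.book_id AND b.branch = l.branch. A NULL in a compared column never satisfies the condition.
- b row (book_id=5, branch=OC): no match → dropped.
- b row (book_id=3, branch=NU): no match → dropped.
- b row (book_id=NULL, branch=TH): no match → dropped.
- b row (book_id=8, branch=NU): no match → dropped.
- b row (book_id=3, branch=NU): no match → dropped.
- b row (book_id=3, branch=NU): no match → dropped.
- b row (book_id=8, branch=OC): no match → dropped.
- b row (book_id=3, branch=TH): matches 1 l row(s) → 1 output row(s).
After projecting and ordering:
b.title | l.borrower
Ulysses | Judy

(Ulysses, Judy)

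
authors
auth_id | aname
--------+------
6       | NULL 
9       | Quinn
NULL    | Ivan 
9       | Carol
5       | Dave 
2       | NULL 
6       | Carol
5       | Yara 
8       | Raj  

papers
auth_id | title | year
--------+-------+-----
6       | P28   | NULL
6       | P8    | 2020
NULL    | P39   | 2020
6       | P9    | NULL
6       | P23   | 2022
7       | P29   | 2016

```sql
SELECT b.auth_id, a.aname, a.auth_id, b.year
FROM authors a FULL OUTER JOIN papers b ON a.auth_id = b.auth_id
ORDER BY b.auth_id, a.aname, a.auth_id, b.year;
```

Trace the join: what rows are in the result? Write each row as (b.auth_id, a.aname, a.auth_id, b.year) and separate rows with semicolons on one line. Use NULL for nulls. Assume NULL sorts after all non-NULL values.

(6, Carol, 6, 2020); (6, Carol, 6, 2022); (6, Carol, 6, NULL); (6, Carol, 6, NULL); (6, NULL, 6, 2020); (6, NULL, 6, 2022); (6, NULL, 6, NULL); (6, NULL, 6, NULL); (7, NULL, NULL, 2016); (NULL, Carol, 9, NULL); (NULL, Dave, 5, NULL); (NULL, Ivan, NULL, NULL); (NULL, Quinn, 9, NULL); (NULL, Raj, 8, NULL); (NULL, Yara, 5, NULL); (NULL, NULL, 2, NULL); (NULL, NULL, NULL, 2020)

FULL OUTER JOIN keeps every row from both sides; unmatched rows get NULL for the other side's columns.
Matching on a.auth_id = b.auth_id. A NULL in a compared column never satisfies the condition.
- a[0] auth_id=6 → 4 match(es) in b → 4 row(s).
- a[1] auth_id=9 → no match; kept with NULLs on the b side.
- a[2] auth_id=NULL → no match; kept with NULLs on the b side.
- a[3] auth_id=9 → no match; kept with NULLs on the b side.
- a[4] auth_id=5 → no match; kept with NULLs on the b side.
- a[5] auth_id=2 → no match; kept with NULLs on the b side.
- a[6] auth_id=6 → 4 match(es) in b → 4 row(s).
- a[7] auth_id=5 → no match; kept with NULLs on the b side.
- a[8] auth_id=8 → no match; kept with NULLs on the b side.
- plus 2 unmatched b row(s), each kept with NULL a columns.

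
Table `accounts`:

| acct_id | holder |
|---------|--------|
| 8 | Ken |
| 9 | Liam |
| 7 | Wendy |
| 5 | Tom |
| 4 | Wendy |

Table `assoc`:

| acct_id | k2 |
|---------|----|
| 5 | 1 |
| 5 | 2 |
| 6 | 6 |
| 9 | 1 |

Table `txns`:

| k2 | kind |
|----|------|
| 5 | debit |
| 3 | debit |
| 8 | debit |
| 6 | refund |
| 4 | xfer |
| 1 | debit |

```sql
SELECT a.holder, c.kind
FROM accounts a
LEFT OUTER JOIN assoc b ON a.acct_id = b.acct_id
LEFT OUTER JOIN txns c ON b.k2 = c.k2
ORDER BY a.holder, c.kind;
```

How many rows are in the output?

Joins associate left-to-right: accounts LEFT JOIN assoc on acct_id gives 6 intermediate row(s).
Then LEFT JOIN `txns c` on k2: each of those 6 rows is kept; rows whose b.k2 has no match in c get NULL for c's columns.
Result: 6 row(s).

6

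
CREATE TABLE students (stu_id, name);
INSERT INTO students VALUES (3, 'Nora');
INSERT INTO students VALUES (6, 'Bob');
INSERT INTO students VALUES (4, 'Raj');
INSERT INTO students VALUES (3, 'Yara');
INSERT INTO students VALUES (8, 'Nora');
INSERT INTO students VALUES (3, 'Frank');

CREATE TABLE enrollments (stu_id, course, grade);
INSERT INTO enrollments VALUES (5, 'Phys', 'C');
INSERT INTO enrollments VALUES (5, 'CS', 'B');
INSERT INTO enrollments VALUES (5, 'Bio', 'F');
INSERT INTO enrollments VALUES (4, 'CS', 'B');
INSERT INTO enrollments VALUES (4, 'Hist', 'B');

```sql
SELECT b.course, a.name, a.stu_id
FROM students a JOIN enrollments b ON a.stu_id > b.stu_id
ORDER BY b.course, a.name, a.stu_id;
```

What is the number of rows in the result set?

10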